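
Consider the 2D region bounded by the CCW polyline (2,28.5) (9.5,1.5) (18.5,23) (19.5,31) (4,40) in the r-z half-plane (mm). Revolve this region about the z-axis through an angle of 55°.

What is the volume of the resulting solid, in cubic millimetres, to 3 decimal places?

Volume = 3620.840 mm³

Profile (r,z), 5 vertices: (2,28.5) (9.5,1.5) (18.5,23) (19.5,31) (4,40)
edge 0: (2,28.5)→(9.5,1.5)  cross = 2·1.5 − 9.5·28.5 = -267.7500; (r_i+r_j)·cross = 11.5·-267.7500 = -3079.1250
edge 1: (9.5,1.5)→(18.5,23)  cross = 9.5·23 − 18.5·1.5 = 190.7500; (r_i+r_j)·cross = 28·190.7500 = 5341.0000
edge 2: (18.5,23)→(19.5,31)  cross = 18.5·31 − 19.5·23 = 125.0000; (r_i+r_j)·cross = 38·125.0000 = 4750.0000
edge 3: (19.5,31)→(4,40)  cross = 19.5·40 − 4·31 = 656.0000; (r_i+r_j)·cross = 23.5·656.0000 = 15416.0000
edge 4: (4,40)→(2,28.5)  cross = 4·28.5 − 2·40 = 34.0000; (r_i+r_j)·cross = 6·34.0000 = 204.0000
Σcross = 738.0000 → A = |Σcross|/2 = 369.0000 mm²
Σ(r_i+r_j)·cross = 22631.8750 → first moment M = |Σ|/6 = 3771.9792
R_c = M/A = 3771.9792/369.0000 = 10.2222 mm
θ = 55° = 0.959931 rad
V = θ·R_c·A = 0.959931·10.2222·369.0000 = 3620.840 mm³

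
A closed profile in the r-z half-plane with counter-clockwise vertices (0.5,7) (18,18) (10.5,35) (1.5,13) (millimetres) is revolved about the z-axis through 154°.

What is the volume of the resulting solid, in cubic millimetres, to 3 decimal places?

Volume = 5115.793 mm³

Profile (r,z), 4 vertices: (0.5,7) (18,18) (10.5,35) (1.5,13)
edge 0: (0.5,7)→(18,18)  cross = 0.5·18 − 18·7 = -117.0000; (r_i+r_j)·cross = 18.5·-117.0000 = -2164.5000
edge 1: (18,18)→(10.5,35)  cross = 18·35 − 10.5·18 = 441.0000; (r_i+r_j)·cross = 28.5·441.0000 = 12568.5000
edge 2: (10.5,35)→(1.5,13)  cross = 10.5·13 − 1.5·35 = 84.0000; (r_i+r_j)·cross = 12·84.0000 = 1008.0000
edge 3: (1.5,13)→(0.5,7)  cross = 1.5·7 − 0.5·13 = 4.0000; (r_i+r_j)·cross = 2·4.0000 = 8.0000
Σcross = 412.0000 → A = |Σcross|/2 = 206.0000 mm²
Σ(r_i+r_j)·cross = 11420.0000 → first moment M = |Σ|/6 = 1903.3333
R_c = M/A = 1903.3333/206.0000 = 9.2395 mm
θ = 154° = 2.687807 rad
V = θ·R_c·A = 2.687807·9.2395·206.0000 = 5115.793 mm³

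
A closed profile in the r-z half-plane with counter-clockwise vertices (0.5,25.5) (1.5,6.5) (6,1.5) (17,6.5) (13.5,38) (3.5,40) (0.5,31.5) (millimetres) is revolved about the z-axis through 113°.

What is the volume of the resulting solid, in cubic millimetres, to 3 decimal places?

Volume = 7977.145 mm³

Profile (r,z), 7 vertices: (0.5,25.5) (1.5,6.5) (6,1.5) (17,6.5) (13.5,38) (3.5,40) (0.5,31.5)
edge 0: (0.5,25.5)→(1.5,6.5)  cross = 0.5·6.5 − 1.5·25.5 = -35.0000; (r_i+r_j)·cross = 2·-35.0000 = -70.0000
edge 1: (1.5,6.5)→(6,1.5)  cross = 1.5·1.5 − 6·6.5 = -36.7500; (r_i+r_j)·cross = 7.5·-36.7500 = -275.6250
edge 2: (6,1.5)→(17,6.5)  cross = 6·6.5 − 17·1.5 = 13.5000; (r_i+r_j)·cross = 23·13.5000 = 310.5000
edge 3: (17,6.5)→(13.5,38)  cross = 17·38 − 13.5·6.5 = 558.2500; (r_i+r_j)·cross = 30.5·558.2500 = 17026.6250
edge 4: (13.5,38)→(3.5,40)  cross = 13.5·40 − 3.5·38 = 407.0000; (r_i+r_j)·cross = 17·407.0000 = 6919.0000
edge 5: (3.5,40)→(0.5,31.5)  cross = 3.5·31.5 − 0.5·40 = 90.2500; (r_i+r_j)·cross = 4·90.2500 = 361.0000
edge 6: (0.5,31.5)→(0.5,25.5)  cross = 0.5·25.5 − 0.5·31.5 = -3.0000; (r_i+r_j)·cross = 1·-3.0000 = -3.0000
Σcross = 994.2500 → A = |Σcross|/2 = 497.1250 mm²
Σ(r_i+r_j)·cross = 24268.5000 → first moment M = |Σ|/6 = 4044.7500
R_c = M/A = 4044.7500/497.1250 = 8.1363 mm
θ = 113° = 1.972222 rad
V = θ·R_c·A = 1.972222·8.1363·497.1250 = 7977.145 mm³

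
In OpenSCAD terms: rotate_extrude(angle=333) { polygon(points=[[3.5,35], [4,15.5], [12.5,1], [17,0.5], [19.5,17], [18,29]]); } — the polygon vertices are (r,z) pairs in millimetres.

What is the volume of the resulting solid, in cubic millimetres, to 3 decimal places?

Volume = 26343.131 mm³

Profile (r,z), 6 vertices: (3.5,35) (4,15.5) (12.5,1) (17,0.5) (19.5,17) (18,29)
edge 0: (3.5,35)→(4,15.5)  cross = 3.5·15.5 − 4·35 = -85.7500; (r_i+r_j)·cross = 7.5·-85.7500 = -643.1250
edge 1: (4,15.5)→(12.5,1)  cross = 4·1 − 12.5·15.5 = -189.7500; (r_i+r_j)·cross = 16.5·-189.7500 = -3130.8750
edge 2: (12.5,1)→(17,0.5)  cross = 12.5·0.5 − 17·1 = -10.7500; (r_i+r_j)·cross = 29.5·-10.7500 = -317.1250
edge 3: (17,0.5)→(19.5,17)  cross = 17·17 − 19.5·0.5 = 279.2500; (r_i+r_j)·cross = 36.5·279.2500 = 10192.6250
edge 4: (19.5,17)→(18,29)  cross = 19.5·29 − 18·17 = 259.5000; (r_i+r_j)·cross = 37.5·259.5000 = 9731.2500
edge 5: (18,29)→(3.5,35)  cross = 18·35 − 3.5·29 = 528.5000; (r_i+r_j)·cross = 21.5·528.5000 = 11362.7500
Σcross = 781.0000 → A = |Σcross|/2 = 390.5000 mm²
Σ(r_i+r_j)·cross = 27195.5000 → first moment M = |Σ|/6 = 4532.5833
R_c = M/A = 4532.5833/390.5000 = 11.6071 mm
θ = 333° = 5.811946 rad
V = θ·R_c·A = 5.811946·11.6071·390.5000 = 26343.131 mm³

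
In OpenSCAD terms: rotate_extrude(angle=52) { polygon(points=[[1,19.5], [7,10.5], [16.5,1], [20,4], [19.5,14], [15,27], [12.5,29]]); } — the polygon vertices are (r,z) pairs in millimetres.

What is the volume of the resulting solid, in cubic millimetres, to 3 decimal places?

Volume = 3213.218 mm³

Profile (r,z), 7 vertices: (1,19.5) (7,10.5) (16.5,1) (20,4) (19.5,14) (15,27) (12.5,29)
edge 0: (1,19.5)→(7,10.5)  cross = 1·10.5 − 7·19.5 = -126.0000; (r_i+r_j)·cross = 8·-126.0000 = -1008.0000
edge 1: (7,10.5)→(16.5,1)  cross = 7·1 − 16.5·10.5 = -166.2500; (r_i+r_j)·cross = 23.5·-166.2500 = -3906.8750
edge 2: (16.5,1)→(20,4)  cross = 16.5·4 − 20·1 = 46.0000; (r_i+r_j)·cross = 36.5·46.0000 = 1679.0000
edge 3: (20,4)→(19.5,14)  cross = 20·14 − 19.5·4 = 202.0000; (r_i+r_j)·cross = 39.5·202.0000 = 7979.0000
edge 4: (19.5,14)→(15,27)  cross = 19.5·27 − 15·14 = 316.5000; (r_i+r_j)·cross = 34.5·316.5000 = 10919.2500
edge 5: (15,27)→(12.5,29)  cross = 15·29 − 12.5·27 = 97.5000; (r_i+r_j)·cross = 27.5·97.5000 = 2681.2500
edge 6: (12.5,29)→(1,19.5)  cross = 12.5·19.5 − 1·29 = 214.7500; (r_i+r_j)·cross = 13.5·214.7500 = 2899.1250
Σcross = 584.5000 → A = |Σcross|/2 = 292.2500 mm²
Σ(r_i+r_j)·cross = 21242.7500 → first moment M = |Σ|/6 = 3540.4583
R_c = M/A = 3540.4583/292.2500 = 12.1145 mm
θ = 52° = 0.907571 rad
V = θ·R_c·A = 0.907571·12.1145·292.2500 = 3213.218 mm³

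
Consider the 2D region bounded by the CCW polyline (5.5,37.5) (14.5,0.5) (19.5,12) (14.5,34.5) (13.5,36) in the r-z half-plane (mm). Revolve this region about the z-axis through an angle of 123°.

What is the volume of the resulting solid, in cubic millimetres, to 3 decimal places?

Profile (r,z), 5 vertices: (5.5,37.5) (14.5,0.5) (19.5,12) (14.5,34.5) (13.5,36)
edge 0: (5.5,37.5)→(14.5,0.5)  cross = 5.5·0.5 − 14.5·37.5 = -541.0000; (r_i+r_j)·cross = 20·-541.0000 = -10820.0000
edge 1: (14.5,0.5)→(19.5,12)  cross = 14.5·12 − 19.5·0.5 = 164.2500; (r_i+r_j)·cross = 34·164.2500 = 5584.5000
edge 2: (19.5,12)→(14.5,34.5)  cross = 19.5·34.5 − 14.5·12 = 498.7500; (r_i+r_j)·cross = 34·498.7500 = 16957.5000
edge 3: (14.5,34.5)→(13.5,36)  cross = 14.5·36 − 13.5·34.5 = 56.2500; (r_i+r_j)·cross = 28·56.2500 = 1575.0000
edge 4: (13.5,36)→(5.5,37.5)  cross = 13.5·37.5 − 5.5·36 = 308.2500; (r_i+r_j)·cross = 19·308.2500 = 5856.7500
Σcross = 486.5000 → A = |Σcross|/2 = 243.2500 mm²
Σ(r_i+r_j)·cross = 19153.7500 → first moment M = |Σ|/6 = 3192.2917
R_c = M/A = 3192.2917/243.2500 = 13.1235 mm
θ = 123° = 2.146755 rad
V = θ·R_c·A = 2.146755·13.1235·243.2500 = 6853.068 mm³

Volume = 6853.068 mm³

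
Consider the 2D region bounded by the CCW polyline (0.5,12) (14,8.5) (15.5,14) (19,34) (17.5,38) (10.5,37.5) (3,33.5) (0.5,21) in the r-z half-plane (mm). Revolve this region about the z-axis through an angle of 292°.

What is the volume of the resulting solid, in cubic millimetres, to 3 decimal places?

Profile (r,z), 8 vertices: (0.5,12) (14,8.5) (15.5,14) (19,34) (17.5,38) (10.5,37.5) (3,33.5) (0.5,21)
edge 0: (0.5,12)→(14,8.5)  cross = 0.5·8.5 − 14·12 = -163.7500; (r_i+r_j)·cross = 14.5·-163.7500 = -2374.3750
edge 1: (14,8.5)→(15.5,14)  cross = 14·14 − 15.5·8.5 = 64.2500; (r_i+r_j)·cross = 29.5·64.2500 = 1895.3750
edge 2: (15.5,14)→(19,34)  cross = 15.5·34 − 19·14 = 261.0000; (r_i+r_j)·cross = 34.5·261.0000 = 9004.5000
edge 3: (19,34)→(17.5,38)  cross = 19·38 − 17.5·34 = 127.0000; (r_i+r_j)·cross = 36.5·127.0000 = 4635.5000
edge 4: (17.5,38)→(10.5,37.5)  cross = 17.5·37.5 − 10.5·38 = 257.2500; (r_i+r_j)·cross = 28·257.2500 = 7203.0000
edge 5: (10.5,37.5)→(3,33.5)  cross = 10.5·33.5 − 3·37.5 = 239.2500; (r_i+r_j)·cross = 13.5·239.2500 = 3229.8750
edge 6: (3,33.5)→(0.5,21)  cross = 3·21 − 0.5·33.5 = 46.2500; (r_i+r_j)·cross = 3.5·46.2500 = 161.8750
edge 7: (0.5,21)→(0.5,12)  cross = 0.5·12 − 0.5·21 = -4.5000; (r_i+r_j)·cross = 1·-4.5000 = -4.5000
Σcross = 826.7500 → A = |Σcross|/2 = 413.3750 mm²
Σ(r_i+r_j)·cross = 23751.2500 → first moment M = |Σ|/6 = 3958.5417
R_c = M/A = 3958.5417/413.3750 = 9.5762 mm
θ = 292° = 5.096361 rad
V = θ·R_c·A = 5.096361·9.5762·413.3750 = 20174.159 mm³

Volume = 20174.159 mm³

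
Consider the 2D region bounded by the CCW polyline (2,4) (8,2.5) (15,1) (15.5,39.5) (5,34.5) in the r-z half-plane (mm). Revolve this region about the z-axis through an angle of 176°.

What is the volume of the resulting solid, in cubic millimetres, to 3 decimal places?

Profile (r,z), 5 vertices: (2,4) (8,2.5) (15,1) (15.5,39.5) (5,34.5)
edge 0: (2,4)→(8,2.5)  cross = 2·2.5 − 8·4 = -27.0000; (r_i+r_j)·cross = 10·-27.0000 = -270.0000
edge 1: (8,2.5)→(15,1)  cross = 8·1 − 15·2.5 = -29.5000; (r_i+r_j)·cross = 23·-29.5000 = -678.5000
edge 2: (15,1)→(15.5,39.5)  cross = 15·39.5 − 15.5·1 = 577.0000; (r_i+r_j)·cross = 30.5·577.0000 = 17598.5000
edge 3: (15.5,39.5)→(5,34.5)  cross = 15.5·34.5 − 5·39.5 = 337.2500; (r_i+r_j)·cross = 20.5·337.2500 = 6913.6250
edge 4: (5,34.5)→(2,4)  cross = 5·4 − 2·34.5 = -49.0000; (r_i+r_j)·cross = 7·-49.0000 = -343.0000
Σcross = 808.7500 → A = |Σcross|/2 = 404.3750 mm²
Σ(r_i+r_j)·cross = 23220.6250 → first moment M = |Σ|/6 = 3870.1042
R_c = M/A = 3870.1042/404.3750 = 9.5706 mm
θ = 176° = 3.071779 rad
V = θ·R_c·A = 3.071779·9.5706·404.3750 = 11888.107 mm³

Volume = 11888.107 mm³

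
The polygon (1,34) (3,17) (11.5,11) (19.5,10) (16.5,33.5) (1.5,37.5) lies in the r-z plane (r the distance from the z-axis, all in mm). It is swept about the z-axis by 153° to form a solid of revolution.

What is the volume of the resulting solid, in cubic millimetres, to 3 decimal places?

Volume = 9819.336 mm³

Profile (r,z), 6 vertices: (1,34) (3,17) (11.5,11) (19.5,10) (16.5,33.5) (1.5,37.5)
edge 0: (1,34)→(3,17)  cross = 1·17 − 3·34 = -85.0000; (r_i+r_j)·cross = 4·-85.0000 = -340.0000
edge 1: (3,17)→(11.5,11)  cross = 3·11 − 11.5·17 = -162.5000; (r_i+r_j)·cross = 14.5·-162.5000 = -2356.2500
edge 2: (11.5,11)→(19.5,10)  cross = 11.5·10 − 19.5·11 = -99.5000; (r_i+r_j)·cross = 31·-99.5000 = -3084.5000
edge 3: (19.5,10)→(16.5,33.5)  cross = 19.5·33.5 − 16.5·10 = 488.2500; (r_i+r_j)·cross = 36·488.2500 = 17577.0000
edge 4: (16.5,33.5)→(1.5,37.5)  cross = 16.5·37.5 − 1.5·33.5 = 568.5000; (r_i+r_j)·cross = 18·568.5000 = 10233.0000
edge 5: (1.5,37.5)→(1,34)  cross = 1.5·34 − 1·37.5 = 13.5000; (r_i+r_j)·cross = 2.5·13.5000 = 33.7500
Σcross = 723.2500 → A = |Σcross|/2 = 361.6250 mm²
Σ(r_i+r_j)·cross = 22063.0000 → first moment M = |Σ|/6 = 3677.1667
R_c = M/A = 3677.1667/361.6250 = 10.1685 mm
θ = 153° = 2.670354 rad
V = θ·R_c·A = 2.670354·10.1685·361.6250 = 9819.336 mm³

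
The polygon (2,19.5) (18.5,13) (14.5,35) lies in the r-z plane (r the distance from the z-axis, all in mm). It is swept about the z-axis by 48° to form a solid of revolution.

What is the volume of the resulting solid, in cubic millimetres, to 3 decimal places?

Profile (r,z), 3 vertices: (2,19.5) (18.5,13) (14.5,35)
edge 0: (2,19.5)→(18.5,13)  cross = 2·13 − 18.5·19.5 = -334.7500; (r_i+r_j)·cross = 20.5·-334.7500 = -6862.3750
edge 1: (18.5,13)→(14.5,35)  cross = 18.5·35 − 14.5·13 = 459.0000; (r_i+r_j)·cross = 33·459.0000 = 15147.0000
edge 2: (14.5,35)→(2,19.5)  cross = 14.5·19.5 − 2·35 = 212.7500; (r_i+r_j)·cross = 16.5·212.7500 = 3510.3750
Σcross = 337.0000 → A = |Σcross|/2 = 168.5000 mm²
Σ(r_i+r_j)·cross = 11795.0000 → first moment M = |Σ|/6 = 1965.8333
R_c = M/A = 1965.8333/168.5000 = 11.6667 mm
θ = 48° = 0.837758 rad
V = θ·R_c·A = 0.837758·11.6667·168.5000 = 1646.893 mm³

Volume = 1646.893 mm³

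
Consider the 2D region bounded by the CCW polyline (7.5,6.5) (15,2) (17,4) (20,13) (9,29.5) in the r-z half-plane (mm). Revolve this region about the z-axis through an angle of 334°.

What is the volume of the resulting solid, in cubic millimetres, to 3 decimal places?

Volume = 14791.495 mm³

Profile (r,z), 5 vertices: (7.5,6.5) (15,2) (17,4) (20,13) (9,29.5)
edge 0: (7.5,6.5)→(15,2)  cross = 7.5·2 − 15·6.5 = -82.5000; (r_i+r_j)·cross = 22.5·-82.5000 = -1856.2500
edge 1: (15,2)→(17,4)  cross = 15·4 − 17·2 = 26.0000; (r_i+r_j)·cross = 32·26.0000 = 832.0000
edge 2: (17,4)→(20,13)  cross = 17·13 − 20·4 = 141.0000; (r_i+r_j)·cross = 37·141.0000 = 5217.0000
edge 3: (20,13)→(9,29.5)  cross = 20·29.5 − 9·13 = 473.0000; (r_i+r_j)·cross = 29·473.0000 = 13717.0000
edge 4: (9,29.5)→(7.5,6.5)  cross = 9·6.5 − 7.5·29.5 = -162.7500; (r_i+r_j)·cross = 16.5·-162.7500 = -2685.3750
Σcross = 394.7500 → A = |Σcross|/2 = 197.3750 mm²
Σ(r_i+r_j)·cross = 15224.3750 → first moment M = |Σ|/6 = 2537.3958
R_c = M/A = 2537.3958/197.3750 = 12.8557 mm
θ = 334° = 5.829400 rad
V = θ·R_c·A = 5.829400·12.8557·197.3750 = 14791.495 mm³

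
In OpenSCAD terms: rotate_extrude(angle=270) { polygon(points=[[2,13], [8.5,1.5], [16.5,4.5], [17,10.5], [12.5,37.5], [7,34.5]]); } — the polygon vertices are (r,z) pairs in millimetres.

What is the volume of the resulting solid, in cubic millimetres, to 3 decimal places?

Profile (r,z), 6 vertices: (2,13) (8.5,1.5) (16.5,4.5) (17,10.5) (12.5,37.5) (7,34.5)
edge 0: (2,13)→(8.5,1.5)  cross = 2·1.5 − 8.5·13 = -107.5000; (r_i+r_j)·cross = 10.5·-107.5000 = -1128.7500
edge 1: (8.5,1.5)→(16.5,4.5)  cross = 8.5·4.5 − 16.5·1.5 = 13.5000; (r_i+r_j)·cross = 25·13.5000 = 337.5000
edge 2: (16.5,4.5)→(17,10.5)  cross = 16.5·10.5 − 17·4.5 = 96.7500; (r_i+r_j)·cross = 33.5·96.7500 = 3241.1250
edge 3: (17,10.5)→(12.5,37.5)  cross = 17·37.5 − 12.5·10.5 = 506.2500; (r_i+r_j)·cross = 29.5·506.2500 = 14934.3750
edge 4: (12.5,37.5)→(7,34.5)  cross = 12.5·34.5 − 7·37.5 = 168.7500; (r_i+r_j)·cross = 19.5·168.7500 = 3290.6250
edge 5: (7,34.5)→(2,13)  cross = 7·13 − 2·34.5 = 22.0000; (r_i+r_j)·cross = 9·22.0000 = 198.0000
Σcross = 699.7500 → A = |Σcross|/2 = 349.8750 mm²
Σ(r_i+r_j)·cross = 20872.8750 → first moment M = |Σ|/6 = 3478.8125
R_c = M/A = 3478.8125/349.8750 = 9.9430 mm
θ = 270° = 4.712389 rad
V = θ·R_c·A = 4.712389·9.9430·349.8750 = 16393.518 mm³

Volume = 16393.518 mm³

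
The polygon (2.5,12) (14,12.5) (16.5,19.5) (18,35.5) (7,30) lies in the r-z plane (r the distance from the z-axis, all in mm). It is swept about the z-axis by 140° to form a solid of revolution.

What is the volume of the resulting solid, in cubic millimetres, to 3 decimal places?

Volume = 6211.023 mm³

Profile (r,z), 5 vertices: (2.5,12) (14,12.5) (16.5,19.5) (18,35.5) (7,30)
edge 0: (2.5,12)→(14,12.5)  cross = 2.5·12.5 − 14·12 = -136.7500; (r_i+r_j)·cross = 16.5·-136.7500 = -2256.3750
edge 1: (14,12.5)→(16.5,19.5)  cross = 14·19.5 − 16.5·12.5 = 66.7500; (r_i+r_j)·cross = 30.5·66.7500 = 2035.8750
edge 2: (16.5,19.5)→(18,35.5)  cross = 16.5·35.5 − 18·19.5 = 234.7500; (r_i+r_j)·cross = 34.5·234.7500 = 8098.8750
edge 3: (18,35.5)→(7,30)  cross = 18·30 − 7·35.5 = 291.5000; (r_i+r_j)·cross = 25·291.5000 = 7287.5000
edge 4: (7,30)→(2.5,12)  cross = 7·12 − 2.5·30 = 9.0000; (r_i+r_j)·cross = 9.5·9.0000 = 85.5000
Σcross = 465.2500 → A = |Σcross|/2 = 232.6250 mm²
Σ(r_i+r_j)·cross = 15251.3750 → first moment M = |Σ|/6 = 2541.8958
R_c = M/A = 2541.8958/232.6250 = 10.9270 mm
θ = 140° = 2.443461 rad
V = θ·R_c·A = 2.443461·10.9270·232.6250 = 6211.023 mm³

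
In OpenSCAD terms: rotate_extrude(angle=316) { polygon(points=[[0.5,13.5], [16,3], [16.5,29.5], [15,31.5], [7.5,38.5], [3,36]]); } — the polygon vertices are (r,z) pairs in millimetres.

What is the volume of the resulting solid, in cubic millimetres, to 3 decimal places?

Profile (r,z), 6 vertices: (0.5,13.5) (16,3) (16.5,29.5) (15,31.5) (7.5,38.5) (3,36)
edge 0: (0.5,13.5)→(16,3)  cross = 0.5·3 − 16·13.5 = -214.5000; (r_i+r_j)·cross = 16.5·-214.5000 = -3539.2500
edge 1: (16,3)→(16.5,29.5)  cross = 16·29.5 − 16.5·3 = 422.5000; (r_i+r_j)·cross = 32.5·422.5000 = 13731.2500
edge 2: (16.5,29.5)→(15,31.5)  cross = 16.5·31.5 − 15·29.5 = 77.2500; (r_i+r_j)·cross = 31.5·77.2500 = 2433.3750
edge 3: (15,31.5)→(7.5,38.5)  cross = 15·38.5 − 7.5·31.5 = 341.2500; (r_i+r_j)·cross = 22.5·341.2500 = 7678.1250
edge 4: (7.5,38.5)→(3,36)  cross = 7.5·36 − 3·38.5 = 154.5000; (r_i+r_j)·cross = 10.5·154.5000 = 1622.2500
edge 5: (3,36)→(0.5,13.5)  cross = 3·13.5 − 0.5·36 = 22.5000; (r_i+r_j)·cross = 3.5·22.5000 = 78.7500
Σcross = 803.5000 → A = |Σcross|/2 = 401.7500 mm²
Σ(r_i+r_j)·cross = 22004.5000 → first moment M = |Σ|/6 = 3667.4167
R_c = M/A = 3667.4167/401.7500 = 9.1286 mm
θ = 316° = 5.515240 rad
V = θ·R_c·A = 5.515240·9.1286·401.7500 = 20226.685 mm³

Volume = 20226.685 mm³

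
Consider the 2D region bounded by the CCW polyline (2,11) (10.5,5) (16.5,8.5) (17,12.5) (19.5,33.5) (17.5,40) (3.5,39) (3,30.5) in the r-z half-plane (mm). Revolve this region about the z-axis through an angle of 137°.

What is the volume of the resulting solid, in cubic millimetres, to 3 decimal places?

Volume = 12424.410 mm³

Profile (r,z), 8 vertices: (2,11) (10.5,5) (16.5,8.5) (17,12.5) (19.5,33.5) (17.5,40) (3.5,39) (3,30.5)
edge 0: (2,11)→(10.5,5)  cross = 2·5 − 10.5·11 = -105.5000; (r_i+r_j)·cross = 12.5·-105.5000 = -1318.7500
edge 1: (10.5,5)→(16.5,8.5)  cross = 10.5·8.5 − 16.5·5 = 6.7500; (r_i+r_j)·cross = 27·6.7500 = 182.2500
edge 2: (16.5,8.5)→(17,12.5)  cross = 16.5·12.5 − 17·8.5 = 61.7500; (r_i+r_j)·cross = 33.5·61.7500 = 2068.6250
edge 3: (17,12.5)→(19.5,33.5)  cross = 17·33.5 − 19.5·12.5 = 325.7500; (r_i+r_j)·cross = 36.5·325.7500 = 11889.8750
edge 4: (19.5,33.5)→(17.5,40)  cross = 19.5·40 − 17.5·33.5 = 193.7500; (r_i+r_j)·cross = 37·193.7500 = 7168.7500
edge 5: (17.5,40)→(3.5,39)  cross = 17.5·39 − 3.5·40 = 542.5000; (r_i+r_j)·cross = 21·542.5000 = 11392.5000
edge 6: (3.5,39)→(3,30.5)  cross = 3.5·30.5 − 3·39 = -10.2500; (r_i+r_j)·cross = 6.5·-10.2500 = -66.6250
edge 7: (3,30.5)→(2,11)  cross = 3·11 − 2·30.5 = -28.0000; (r_i+r_j)·cross = 5·-28.0000 = -140.0000
Σcross = 986.7500 → A = |Σcross|/2 = 493.3750 mm²
Σ(r_i+r_j)·cross = 31176.6250 → first moment M = |Σ|/6 = 5196.1042
R_c = M/A = 5196.1042/493.3750 = 10.5318 mm
θ = 137° = 2.391101 rad
V = θ·R_c·A = 2.391101·10.5318·493.3750 = 12424.410 mm³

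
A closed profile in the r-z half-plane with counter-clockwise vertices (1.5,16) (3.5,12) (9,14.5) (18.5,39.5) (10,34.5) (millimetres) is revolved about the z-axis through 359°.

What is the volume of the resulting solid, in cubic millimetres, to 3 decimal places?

Volume = 10099.577 mm³

Profile (r,z), 5 vertices: (1.5,16) (3.5,12) (9,14.5) (18.5,39.5) (10,34.5)
edge 0: (1.5,16)→(3.5,12)  cross = 1.5·12 − 3.5·16 = -38.0000; (r_i+r_j)·cross = 5·-38.0000 = -190.0000
edge 1: (3.5,12)→(9,14.5)  cross = 3.5·14.5 − 9·12 = -57.2500; (r_i+r_j)·cross = 12.5·-57.2500 = -715.6250
edge 2: (9,14.5)→(18.5,39.5)  cross = 9·39.5 − 18.5·14.5 = 87.2500; (r_i+r_j)·cross = 27.5·87.2500 = 2399.3750
edge 3: (18.5,39.5)→(10,34.5)  cross = 18.5·34.5 − 10·39.5 = 243.2500; (r_i+r_j)·cross = 28.5·243.2500 = 6932.6250
edge 4: (10,34.5)→(1.5,16)  cross = 10·16 − 1.5·34.5 = 108.2500; (r_i+r_j)·cross = 11.5·108.2500 = 1244.8750
Σcross = 343.5000 → A = |Σcross|/2 = 171.7500 mm²
Σ(r_i+r_j)·cross = 9671.2500 → first moment M = |Σ|/6 = 1611.8750
R_c = M/A = 1611.8750/171.7500 = 9.3850 mm
θ = 359° = 6.265732 rad
V = θ·R_c·A = 6.265732·9.3850·171.7500 = 10099.577 mm³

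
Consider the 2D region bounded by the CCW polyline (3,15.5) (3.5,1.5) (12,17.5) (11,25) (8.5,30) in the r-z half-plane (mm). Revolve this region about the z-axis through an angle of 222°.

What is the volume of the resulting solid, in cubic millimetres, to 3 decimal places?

Profile (r,z), 5 vertices: (3,15.5) (3.5,1.5) (12,17.5) (11,25) (8.5,30)
edge 0: (3,15.5)→(3.5,1.5)  cross = 3·1.5 − 3.5·15.5 = -49.7500; (r_i+r_j)·cross = 6.5·-49.7500 = -323.3750
edge 1: (3.5,1.5)→(12,17.5)  cross = 3.5·17.5 − 12·1.5 = 43.2500; (r_i+r_j)·cross = 15.5·43.2500 = 670.3750
edge 2: (12,17.5)→(11,25)  cross = 12·25 − 11·17.5 = 107.5000; (r_i+r_j)·cross = 23·107.5000 = 2472.5000
edge 3: (11,25)→(8.5,30)  cross = 11·30 − 8.5·25 = 117.5000; (r_i+r_j)·cross = 19.5·117.5000 = 2291.2500
edge 4: (8.5,30)→(3,15.5)  cross = 8.5·15.5 − 3·30 = 41.7500; (r_i+r_j)·cross = 11.5·41.7500 = 480.1250
Σcross = 260.2500 → A = |Σcross|/2 = 130.1250 mm²
Σ(r_i+r_j)·cross = 5590.8750 → first moment M = |Σ|/6 = 931.8125
R_c = M/A = 931.8125/130.1250 = 7.1609 mm
θ = 222° = 3.874631 rad
V = θ·R_c·A = 3.874631·7.1609·130.1250 = 3610.430 mm³

Volume = 3610.430 mm³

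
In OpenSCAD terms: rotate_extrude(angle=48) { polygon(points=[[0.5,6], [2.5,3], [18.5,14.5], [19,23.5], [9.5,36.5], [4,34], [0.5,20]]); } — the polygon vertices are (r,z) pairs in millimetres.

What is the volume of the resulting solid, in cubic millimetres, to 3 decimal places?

Profile (r,z), 7 vertices: (0.5,6) (2.5,3) (18.5,14.5) (19,23.5) (9.5,36.5) (4,34) (0.5,20)
edge 0: (0.5,6)→(2.5,3)  cross = 0.5·3 − 2.5·6 = -13.5000; (r_i+r_j)·cross = 3·-13.5000 = -40.5000
edge 1: (2.5,3)→(18.5,14.5)  cross = 2.5·14.5 − 18.5·3 = -19.2500; (r_i+r_j)·cross = 21·-19.2500 = -404.2500
edge 2: (18.5,14.5)→(19,23.5)  cross = 18.5·23.5 − 19·14.5 = 159.2500; (r_i+r_j)·cross = 37.5·159.2500 = 5971.8750
edge 3: (19,23.5)→(9.5,36.5)  cross = 19·36.5 − 9.5·23.5 = 470.2500; (r_i+r_j)·cross = 28.5·470.2500 = 13402.1250
edge 4: (9.5,36.5)→(4,34)  cross = 9.5·34 − 4·36.5 = 177.0000; (r_i+r_j)·cross = 13.5·177.0000 = 2389.5000
edge 5: (4,34)→(0.5,20)  cross = 4·20 − 0.5·34 = 63.0000; (r_i+r_j)·cross = 4.5·63.0000 = 283.5000
edge 6: (0.5,20)→(0.5,6)  cross = 0.5·6 − 0.5·20 = -7.0000; (r_i+r_j)·cross = 1·-7.0000 = -7.0000
Σcross = 829.7500 → A = |Σcross|/2 = 414.8750 mm²
Σ(r_i+r_j)·cross = 21595.2500 → first moment M = |Σ|/6 = 3599.2083
R_c = M/A = 3599.2083/414.8750 = 8.6754 mm
θ = 48° = 0.837758 rad
V = θ·R_c·A = 0.837758·8.6754·414.8750 = 3015.266 mm³

Volume = 3015.266 mm³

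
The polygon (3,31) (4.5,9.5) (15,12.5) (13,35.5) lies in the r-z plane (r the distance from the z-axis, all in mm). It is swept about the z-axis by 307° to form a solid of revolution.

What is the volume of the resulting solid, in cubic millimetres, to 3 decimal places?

Profile (r,z), 4 vertices: (3,31) (4.5,9.5) (15,12.5) (13,35.5)
edge 0: (3,31)→(4.5,9.5)  cross = 3·9.5 − 4.5·31 = -111.0000; (r_i+r_j)·cross = 7.5·-111.0000 = -832.5000
edge 1: (4.5,9.5)→(15,12.5)  cross = 4.5·12.5 − 15·9.5 = -86.2500; (r_i+r_j)·cross = 19.5·-86.2500 = -1681.8750
edge 2: (15,12.5)→(13,35.5)  cross = 15·35.5 − 13·12.5 = 370.0000; (r_i+r_j)·cross = 28·370.0000 = 10360.0000
edge 3: (13,35.5)→(3,31)  cross = 13·31 − 3·35.5 = 296.5000; (r_i+r_j)·cross = 16·296.5000 = 4744.0000
Σcross = 469.2500 → A = |Σcross|/2 = 234.6250 mm²
Σ(r_i+r_j)·cross = 12589.6250 → first moment M = |Σ|/6 = 2098.2708
R_c = M/A = 2098.2708/234.6250 = 8.9431 mm
θ = 307° = 5.358161 rad
V = θ·R_c·A = 5.358161·8.9431·234.6250 = 11242.873 mm³

Volume = 11242.873 mm³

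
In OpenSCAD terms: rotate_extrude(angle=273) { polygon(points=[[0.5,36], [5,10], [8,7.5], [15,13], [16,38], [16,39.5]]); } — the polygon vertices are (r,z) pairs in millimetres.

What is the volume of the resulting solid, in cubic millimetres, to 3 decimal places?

Volume = 15451.783 mm³

Profile (r,z), 6 vertices: (0.5,36) (5,10) (8,7.5) (15,13) (16,38) (16,39.5)
edge 0: (0.5,36)→(5,10)  cross = 0.5·10 − 5·36 = -175.0000; (r_i+r_j)·cross = 5.5·-175.0000 = -962.5000
edge 1: (5,10)→(8,7.5)  cross = 5·7.5 − 8·10 = -42.5000; (r_i+r_j)·cross = 13·-42.5000 = -552.5000
edge 2: (8,7.5)→(15,13)  cross = 8·13 − 15·7.5 = -8.5000; (r_i+r_j)·cross = 23·-8.5000 = -195.5000
edge 3: (15,13)→(16,38)  cross = 15·38 − 16·13 = 362.0000; (r_i+r_j)·cross = 31·362.0000 = 11222.0000
edge 4: (16,38)→(16,39.5)  cross = 16·39.5 − 16·38 = 24.0000; (r_i+r_j)·cross = 32·24.0000 = 768.0000
edge 5: (16,39.5)→(0.5,36)  cross = 16·36 − 0.5·39.5 = 556.2500; (r_i+r_j)·cross = 16.5·556.2500 = 9178.1250
Σcross = 716.2500 → A = |Σcross|/2 = 358.1250 mm²
Σ(r_i+r_j)·cross = 19457.6250 → first moment M = |Σ|/6 = 3242.9375
R_c = M/A = 3242.9375/358.1250 = 9.0553 mm
θ = 273° = 4.764749 rad
V = θ·R_c·A = 4.764749·9.0553·358.1250 = 15451.783 mm³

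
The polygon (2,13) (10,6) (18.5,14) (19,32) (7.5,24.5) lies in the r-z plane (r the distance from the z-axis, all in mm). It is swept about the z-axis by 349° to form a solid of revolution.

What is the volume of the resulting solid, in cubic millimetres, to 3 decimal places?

Profile (r,z), 5 vertices: (2,13) (10,6) (18.5,14) (19,32) (7.5,24.5)
edge 0: (2,13)→(10,6)  cross = 2·6 − 10·13 = -118.0000; (r_i+r_j)·cross = 12·-118.0000 = -1416.0000
edge 1: (10,6)→(18.5,14)  cross = 10·14 − 18.5·6 = 29.0000; (r_i+r_j)·cross = 28.5·29.0000 = 826.5000
edge 2: (18.5,14)→(19,32)  cross = 18.5·32 − 19·14 = 326.0000; (r_i+r_j)·cross = 37.5·326.0000 = 12225.0000
edge 3: (19,32)→(7.5,24.5)  cross = 19·24.5 − 7.5·32 = 225.5000; (r_i+r_j)·cross = 26.5·225.5000 = 5975.7500
edge 4: (7.5,24.5)→(2,13)  cross = 7.5·13 − 2·24.5 = 48.5000; (r_i+r_j)·cross = 9.5·48.5000 = 460.7500
Σcross = 511.0000 → A = |Σcross|/2 = 255.5000 mm²
Σ(r_i+r_j)·cross = 18072.0000 → first moment M = |Σ|/6 = 3012.0000
R_c = M/A = 3012.0000/255.5000 = 11.7886 mm
θ = 349° = 6.091199 rad
V = θ·R_c·A = 6.091199·11.7886·255.5000 = 18346.692 mm³

Volume = 18346.692 mm³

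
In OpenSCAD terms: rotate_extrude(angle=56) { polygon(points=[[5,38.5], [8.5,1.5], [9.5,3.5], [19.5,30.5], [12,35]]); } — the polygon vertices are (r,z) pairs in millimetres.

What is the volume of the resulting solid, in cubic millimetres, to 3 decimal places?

Profile (r,z), 5 vertices: (5,38.5) (8.5,1.5) (9.5,3.5) (19.5,30.5) (12,35)
edge 0: (5,38.5)→(8.5,1.5)  cross = 5·1.5 − 8.5·38.5 = -319.7500; (r_i+r_j)·cross = 13.5·-319.7500 = -4316.6250
edge 1: (8.5,1.5)→(9.5,3.5)  cross = 8.5·3.5 − 9.5·1.5 = 15.5000; (r_i+r_j)·cross = 18·15.5000 = 279.0000
edge 2: (9.5,3.5)→(19.5,30.5)  cross = 9.5·30.5 − 19.5·3.5 = 221.5000; (r_i+r_j)·cross = 29·221.5000 = 6423.5000
edge 3: (19.5,30.5)→(12,35)  cross = 19.5·35 − 12·30.5 = 316.5000; (r_i+r_j)·cross = 31.5·316.5000 = 9969.7500
edge 4: (12,35)→(5,38.5)  cross = 12·38.5 − 5·35 = 287.0000; (r_i+r_j)·cross = 17·287.0000 = 4879.0000
Σcross = 520.7500 → A = |Σcross|/2 = 260.3750 mm²
Σ(r_i+r_j)·cross = 17234.6250 → first moment M = |Σ|/6 = 2872.4375
R_c = M/A = 2872.4375/260.3750 = 11.0319 mm
θ = 56° = 0.977384 rad
V = θ·R_c·A = 0.977384·11.0319·260.3750 = 2807.476 mm³

Volume = 2807.476 mm³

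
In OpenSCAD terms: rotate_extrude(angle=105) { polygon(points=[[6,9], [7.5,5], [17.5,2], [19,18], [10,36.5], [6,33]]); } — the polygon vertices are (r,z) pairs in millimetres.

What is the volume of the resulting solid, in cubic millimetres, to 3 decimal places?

Profile (r,z), 6 vertices: (6,9) (7.5,5) (17.5,2) (19,18) (10,36.5) (6,33)
edge 0: (6,9)→(7.5,5)  cross = 6·5 − 7.5·9 = -37.5000; (r_i+r_j)·cross = 13.5·-37.5000 = -506.2500
edge 1: (7.5,5)→(17.5,2)  cross = 7.5·2 − 17.5·5 = -72.5000; (r_i+r_j)·cross = 25·-72.5000 = -1812.5000
edge 2: (17.5,2)→(19,18)  cross = 17.5·18 − 19·2 = 277.0000; (r_i+r_j)·cross = 36.5·277.0000 = 10110.5000
edge 3: (19,18)→(10,36.5)  cross = 19·36.5 − 10·18 = 513.5000; (r_i+r_j)·cross = 29·513.5000 = 14891.5000
edge 4: (10,36.5)→(6,33)  cross = 10·33 − 6·36.5 = 111.0000; (r_i+r_j)·cross = 16·111.0000 = 1776.0000
edge 5: (6,33)→(6,9)  cross = 6·9 − 6·33 = -144.0000; (r_i+r_j)·cross = 12·-144.0000 = -1728.0000
Σcross = 647.5000 → A = |Σcross|/2 = 323.7500 mm²
Σ(r_i+r_j)·cross = 22731.2500 → first moment M = |Σ|/6 = 3788.5417
R_c = M/A = 3788.5417/323.7500 = 11.7021 mm
θ = 105° = 1.832596 rad
V = θ·R_c·A = 1.832596·11.7021·323.7500 = 6942.865 mm³

Volume = 6942.865 mm³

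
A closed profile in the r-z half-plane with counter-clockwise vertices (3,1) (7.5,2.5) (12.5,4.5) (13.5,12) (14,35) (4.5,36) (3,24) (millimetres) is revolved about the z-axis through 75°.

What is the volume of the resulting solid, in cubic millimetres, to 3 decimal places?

Volume = 3652.211 mm³

Profile (r,z), 7 vertices: (3,1) (7.5,2.5) (12.5,4.5) (13.5,12) (14,35) (4.5,36) (3,24)
edge 0: (3,1)→(7.5,2.5)  cross = 3·2.5 − 7.5·1 = 0.0000; (r_i+r_j)·cross = 10.5·0.0000 = 0.0000
edge 1: (7.5,2.5)→(12.5,4.5)  cross = 7.5·4.5 − 12.5·2.5 = 2.5000; (r_i+r_j)·cross = 20·2.5000 = 50.0000
edge 2: (12.5,4.5)→(13.5,12)  cross = 12.5·12 − 13.5·4.5 = 89.2500; (r_i+r_j)·cross = 26·89.2500 = 2320.5000
edge 3: (13.5,12)→(14,35)  cross = 13.5·35 − 14·12 = 304.5000; (r_i+r_j)·cross = 27.5·304.5000 = 8373.7500
edge 4: (14,35)→(4.5,36)  cross = 14·36 − 4.5·35 = 346.5000; (r_i+r_j)·cross = 18.5·346.5000 = 6410.2500
edge 5: (4.5,36)→(3,24)  cross = 4.5·24 − 3·36 = 0.0000; (r_i+r_j)·cross = 7.5·0.0000 = 0.0000
edge 6: (3,24)→(3,1)  cross = 3·1 − 3·24 = -69.0000; (r_i+r_j)·cross = 6·-69.0000 = -414.0000
Σcross = 673.7500 → A = |Σcross|/2 = 336.8750 mm²
Σ(r_i+r_j)·cross = 16740.5000 → first moment M = |Σ|/6 = 2790.0833
R_c = M/A = 2790.0833/336.8750 = 8.2823 mm
θ = 75° = 1.308997 rad
V = θ·R_c·A = 1.308997·8.2823·336.8750 = 3652.211 mm³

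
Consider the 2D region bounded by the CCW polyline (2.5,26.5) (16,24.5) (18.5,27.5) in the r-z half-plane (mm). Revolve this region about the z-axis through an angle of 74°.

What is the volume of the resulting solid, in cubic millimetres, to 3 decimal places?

Profile (r,z), 3 vertices: (2.5,26.5) (16,24.5) (18.5,27.5)
edge 0: (2.5,26.5)→(16,24.5)  cross = 2.5·24.5 − 16·26.5 = -362.7500; (r_i+r_j)·cross = 18.5·-362.7500 = -6710.8750
edge 1: (16,24.5)→(18.5,27.5)  cross = 16·27.5 − 18.5·24.5 = -13.2500; (r_i+r_j)·cross = 34.5·-13.2500 = -457.1250
edge 2: (18.5,27.5)→(2.5,26.5)  cross = 18.5·26.5 − 2.5·27.5 = 421.5000; (r_i+r_j)·cross = 21·421.5000 = 8851.5000
Σcross = 45.5000 → A = |Σcross|/2 = 22.7500 mm²
Σ(r_i+r_j)·cross = 1683.5000 → first moment M = |Σ|/6 = 280.5833
R_c = M/A = 280.5833/22.7500 = 12.3333 mm
θ = 74° = 1.291544 rad
V = θ·R_c·A = 1.291544·12.3333·22.7500 = 362.386 mm³

Volume = 362.386 mm³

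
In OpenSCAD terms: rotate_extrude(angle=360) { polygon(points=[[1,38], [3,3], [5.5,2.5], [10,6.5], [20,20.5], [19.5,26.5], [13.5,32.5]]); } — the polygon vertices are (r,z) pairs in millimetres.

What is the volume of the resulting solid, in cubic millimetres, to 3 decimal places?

Profile (r,z), 7 vertices: (1,38) (3,3) (5.5,2.5) (10,6.5) (20,20.5) (19.5,26.5) (13.5,32.5)
edge 0: (1,38)→(3,3)  cross = 1·3 − 3·38 = -111.0000; (r_i+r_j)·cross = 4·-111.0000 = -444.0000
edge 1: (3,3)→(5.5,2.5)  cross = 3·2.5 − 5.5·3 = -9.0000; (r_i+r_j)·cross = 8.5·-9.0000 = -76.5000
edge 2: (5.5,2.5)→(10,6.5)  cross = 5.5·6.5 − 10·2.5 = 10.7500; (r_i+r_j)·cross = 15.5·10.7500 = 166.6250
edge 3: (10,6.5)→(20,20.5)  cross = 10·20.5 − 20·6.5 = 75.0000; (r_i+r_j)·cross = 30·75.0000 = 2250.0000
edge 4: (20,20.5)→(19.5,26.5)  cross = 20·26.5 − 19.5·20.5 = 130.2500; (r_i+r_j)·cross = 39.5·130.2500 = 5144.8750
edge 5: (19.5,26.5)→(13.5,32.5)  cross = 19.5·32.5 − 13.5·26.5 = 276.0000; (r_i+r_j)·cross = 33·276.0000 = 9108.0000
edge 6: (13.5,32.5)→(1,38)  cross = 13.5·38 − 1·32.5 = 480.5000; (r_i+r_j)·cross = 14.5·480.5000 = 6967.2500
Σcross = 852.5000 → A = |Σcross|/2 = 426.2500 mm²
Σ(r_i+r_j)·cross = 23116.2500 → first moment M = |Σ|/6 = 3852.7083
R_c = M/A = 3852.7083/426.2500 = 9.0386 mm
θ = 360° = 6.283185 rad
V = θ·R_c·A = 6.283185·9.0386·426.2500 = 24207.280 mm³

Volume = 24207.280 mm³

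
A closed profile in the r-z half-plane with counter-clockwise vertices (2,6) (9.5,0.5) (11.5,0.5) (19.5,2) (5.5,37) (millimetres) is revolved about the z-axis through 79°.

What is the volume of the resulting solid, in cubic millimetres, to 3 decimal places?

Volume = 3952.761 mm³

Profile (r,z), 5 vertices: (2,6) (9.5,0.5) (11.5,0.5) (19.5,2) (5.5,37)
edge 0: (2,6)→(9.5,0.5)  cross = 2·0.5 − 9.5·6 = -56.0000; (r_i+r_j)·cross = 11.5·-56.0000 = -644.0000
edge 1: (9.5,0.5)→(11.5,0.5)  cross = 9.5·0.5 − 11.5·0.5 = -1.0000; (r_i+r_j)·cross = 21·-1.0000 = -21.0000
edge 2: (11.5,0.5)→(19.5,2)  cross = 11.5·2 − 19.5·0.5 = 13.2500; (r_i+r_j)·cross = 31·13.2500 = 410.7500
edge 3: (19.5,2)→(5.5,37)  cross = 19.5·37 − 5.5·2 = 710.5000; (r_i+r_j)·cross = 25·710.5000 = 17762.5000
edge 4: (5.5,37)→(2,6)  cross = 5.5·6 − 2·37 = -41.0000; (r_i+r_j)·cross = 7.5·-41.0000 = -307.5000
Σcross = 625.7500 → A = |Σcross|/2 = 312.8750 mm²
Σ(r_i+r_j)·cross = 17200.7500 → first moment M = |Σ|/6 = 2866.7917
R_c = M/A = 2866.7917/312.8750 = 9.1627 mm
θ = 79° = 1.378810 rad
V = θ·R_c·A = 1.378810·9.1627·312.8750 = 3952.761 mm³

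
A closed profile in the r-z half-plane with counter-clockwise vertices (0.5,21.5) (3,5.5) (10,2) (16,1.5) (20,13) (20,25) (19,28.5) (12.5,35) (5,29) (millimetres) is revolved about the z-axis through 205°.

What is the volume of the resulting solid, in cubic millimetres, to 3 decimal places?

Volume = 19044.251 mm³

Profile (r,z), 9 vertices: (0.5,21.5) (3,5.5) (10,2) (16,1.5) (20,13) (20,25) (19,28.5) (12.5,35) (5,29)
edge 0: (0.5,21.5)→(3,5.5)  cross = 0.5·5.5 − 3·21.5 = -61.7500; (r_i+r_j)·cross = 3.5·-61.7500 = -216.1250
edge 1: (3,5.5)→(10,2)  cross = 3·2 − 10·5.5 = -49.0000; (r_i+r_j)·cross = 13·-49.0000 = -637.0000
edge 2: (10,2)→(16,1.5)  cross = 10·1.5 − 16·2 = -17.0000; (r_i+r_j)·cross = 26·-17.0000 = -442.0000
edge 3: (16,1.5)→(20,13)  cross = 16·13 − 20·1.5 = 178.0000; (r_i+r_j)·cross = 36·178.0000 = 6408.0000
edge 4: (20,13)→(20,25)  cross = 20·25 − 20·13 = 240.0000; (r_i+r_j)·cross = 40·240.0000 = 9600.0000
edge 5: (20,25)→(19,28.5)  cross = 20·28.5 − 19·25 = 95.0000; (r_i+r_j)·cross = 39·95.0000 = 3705.0000
edge 6: (19,28.5)→(12.5,35)  cross = 19·35 − 12.5·28.5 = 308.7500; (r_i+r_j)·cross = 31.5·308.7500 = 9725.6250
edge 7: (12.5,35)→(5,29)  cross = 12.5·29 − 5·35 = 187.5000; (r_i+r_j)·cross = 17.5·187.5000 = 3281.2500
edge 8: (5,29)→(0.5,21.5)  cross = 5·21.5 − 0.5·29 = 93.0000; (r_i+r_j)·cross = 5.5·93.0000 = 511.5000
Σcross = 974.5000 → A = |Σcross|/2 = 487.2500 mm²
Σ(r_i+r_j)·cross = 31936.2500 → first moment M = |Σ|/6 = 5322.7083
R_c = M/A = 5322.7083/487.2500 = 10.9240 mm
θ = 205° = 3.577925 rad
V = θ·R_c·A = 3.577925·10.9240·487.2500 = 19044.251 mm³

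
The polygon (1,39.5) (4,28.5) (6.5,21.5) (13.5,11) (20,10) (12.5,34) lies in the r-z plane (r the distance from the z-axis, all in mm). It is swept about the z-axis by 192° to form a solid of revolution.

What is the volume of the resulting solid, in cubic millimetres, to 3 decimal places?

Volume = 8563.004 mm³

Profile (r,z), 6 vertices: (1,39.5) (4,28.5) (6.5,21.5) (13.5,11) (20,10) (12.5,34)
edge 0: (1,39.5)→(4,28.5)  cross = 1·28.5 − 4·39.5 = -129.5000; (r_i+r_j)·cross = 5·-129.5000 = -647.5000
edge 1: (4,28.5)→(6.5,21.5)  cross = 4·21.5 − 6.5·28.5 = -99.2500; (r_i+r_j)·cross = 10.5·-99.2500 = -1042.1250
edge 2: (6.5,21.5)→(13.5,11)  cross = 6.5·11 − 13.5·21.5 = -218.7500; (r_i+r_j)·cross = 20·-218.7500 = -4375.0000
edge 3: (13.5,11)→(20,10)  cross = 13.5·10 − 20·11 = -85.0000; (r_i+r_j)·cross = 33.5·-85.0000 = -2847.5000
edge 4: (20,10)→(12.5,34)  cross = 20·34 − 12.5·10 = 555.0000; (r_i+r_j)·cross = 32.5·555.0000 = 18037.5000
edge 5: (12.5,34)→(1,39.5)  cross = 12.5·39.5 − 1·34 = 459.7500; (r_i+r_j)·cross = 13.5·459.7500 = 6206.6250
Σcross = 482.2500 → A = |Σcross|/2 = 241.1250 mm²
Σ(r_i+r_j)·cross = 15332.0000 → first moment M = |Σ|/6 = 2555.3333
R_c = M/A = 2555.3333/241.1250 = 10.5975 mm
θ = 192° = 3.351032 rad
V = θ·R_c·A = 3.351032·10.5975·241.1250 = 8563.004 mm³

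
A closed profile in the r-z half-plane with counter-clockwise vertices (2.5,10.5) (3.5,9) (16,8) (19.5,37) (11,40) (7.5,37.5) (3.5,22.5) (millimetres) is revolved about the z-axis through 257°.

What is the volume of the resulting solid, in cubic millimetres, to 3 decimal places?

Profile (r,z), 7 vertices: (2.5,10.5) (3.5,9) (16,8) (19.5,37) (11,40) (7.5,37.5) (3.5,22.5)
edge 0: (2.5,10.5)→(3.5,9)  cross = 2.5·9 − 3.5·10.5 = -14.2500; (r_i+r_j)·cross = 6·-14.2500 = -85.5000
edge 1: (3.5,9)→(16,8)  cross = 3.5·8 − 16·9 = -116.0000; (r_i+r_j)·cross = 19.5·-116.0000 = -2262.0000
edge 2: (16,8)→(19.5,37)  cross = 16·37 − 19.5·8 = 436.0000; (r_i+r_j)·cross = 35.5·436.0000 = 15478.0000
edge 3: (19.5,37)→(11,40)  cross = 19.5·40 − 11·37 = 373.0000; (r_i+r_j)·cross = 30.5·373.0000 = 11376.5000
edge 4: (11,40)→(7.5,37.5)  cross = 11·37.5 − 7.5·40 = 112.5000; (r_i+r_j)·cross = 18.5·112.5000 = 2081.2500
edge 5: (7.5,37.5)→(3.5,22.5)  cross = 7.5·22.5 − 3.5·37.5 = 37.5000; (r_i+r_j)·cross = 11·37.5000 = 412.5000
edge 6: (3.5,22.5)→(2.5,10.5)  cross = 3.5·10.5 − 2.5·22.5 = -19.5000; (r_i+r_j)·cross = 6·-19.5000 = -117.0000
Σcross = 809.2500 → A = |Σcross|/2 = 404.6250 mm²
Σ(r_i+r_j)·cross = 26883.7500 → first moment M = |Σ|/6 = 4480.6250
R_c = M/A = 4480.6250/404.6250 = 11.0735 mm
θ = 257° = 4.485496 rad
V = θ·R_c·A = 4.485496·11.0735·404.6250 = 20097.826 mm³

Volume = 20097.826 mm³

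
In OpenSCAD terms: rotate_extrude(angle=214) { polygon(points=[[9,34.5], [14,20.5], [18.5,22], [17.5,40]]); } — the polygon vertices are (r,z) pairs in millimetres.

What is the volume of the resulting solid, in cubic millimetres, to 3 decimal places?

Profile (r,z), 4 vertices: (9,34.5) (14,20.5) (18.5,22) (17.5,40)
edge 0: (9,34.5)→(14,20.5)  cross = 9·20.5 − 14·34.5 = -298.5000; (r_i+r_j)·cross = 23·-298.5000 = -6865.5000
edge 1: (14,20.5)→(18.5,22)  cross = 14·22 − 18.5·20.5 = -71.2500; (r_i+r_j)·cross = 32.5·-71.2500 = -2315.6250
edge 2: (18.5,22)→(17.5,40)  cross = 18.5·40 − 17.5·22 = 355.0000; (r_i+r_j)·cross = 36·355.0000 = 12780.0000
edge 3: (17.5,40)→(9,34.5)  cross = 17.5·34.5 − 9·40 = 243.7500; (r_i+r_j)·cross = 26.5·243.7500 = 6459.3750
Σcross = 229.0000 → A = |Σcross|/2 = 114.5000 mm²
Σ(r_i+r_j)·cross = 10058.2500 → first moment M = |Σ|/6 = 1676.3750
R_c = M/A = 1676.3750/114.5000 = 14.6408 mm
θ = 214° = 3.735005 rad
V = θ·R_c·A = 3.735005·14.6408·114.5000 = 6261.268 mm³

Volume = 6261.268 mm³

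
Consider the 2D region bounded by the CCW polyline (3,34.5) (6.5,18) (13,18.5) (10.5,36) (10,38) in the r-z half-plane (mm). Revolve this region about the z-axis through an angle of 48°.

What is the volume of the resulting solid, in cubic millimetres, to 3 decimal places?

Profile (r,z), 5 vertices: (3,34.5) (6.5,18) (13,18.5) (10.5,36) (10,38)
edge 0: (3,34.5)→(6.5,18)  cross = 3·18 − 6.5·34.5 = -170.2500; (r_i+r_j)·cross = 9.5·-170.2500 = -1617.3750
edge 1: (6.5,18)→(13,18.5)  cross = 6.5·18.5 − 13·18 = -113.7500; (r_i+r_j)·cross = 19.5·-113.7500 = -2218.1250
edge 2: (13,18.5)→(10.5,36)  cross = 13·36 − 10.5·18.5 = 273.7500; (r_i+r_j)·cross = 23.5·273.7500 = 6433.1250
edge 3: (10.5,36)→(10,38)  cross = 10.5·38 − 10·36 = 39.0000; (r_i+r_j)·cross = 20.5·39.0000 = 799.5000
edge 4: (10,38)→(3,34.5)  cross = 10·34.5 − 3·38 = 231.0000; (r_i+r_j)·cross = 13·231.0000 = 3003.0000
Σcross = 259.7500 → A = |Σcross|/2 = 129.8750 mm²
Σ(r_i+r_j)·cross = 6400.1250 → first moment M = |Σ|/6 = 1066.6875
R_c = M/A = 1066.6875/129.8750 = 8.2132 mm
θ = 48° = 0.837758 rad
V = θ·R_c·A = 0.837758·8.2132·129.8750 = 893.626 mm³

Volume = 893.626 mm³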